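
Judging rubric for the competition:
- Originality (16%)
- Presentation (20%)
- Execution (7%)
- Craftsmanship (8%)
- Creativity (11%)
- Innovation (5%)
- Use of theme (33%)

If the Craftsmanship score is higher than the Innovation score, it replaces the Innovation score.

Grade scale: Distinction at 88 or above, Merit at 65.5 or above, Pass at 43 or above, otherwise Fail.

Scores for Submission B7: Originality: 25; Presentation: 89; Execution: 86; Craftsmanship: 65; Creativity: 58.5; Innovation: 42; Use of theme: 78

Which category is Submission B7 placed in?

Merit

Craftsmanship (65) > Innovation (42), so Innovation counts as 65.
Weighted total:
  Originality 25 × 0.16 = 4
  Presentation 89 × 0.2 = 17.8
  Execution 86 × 0.07 = 6.02
  Craftsmanship 65 × 0.08 = 5.2
  Creativity 58.5 × 0.11 = 6.435
  Innovation 65 × 0.05 = 3.25
  Use of theme 78 × 0.33 = 25.74
Sum = 68.445
68.445 is ≥ 65.5 and < 88 → Merit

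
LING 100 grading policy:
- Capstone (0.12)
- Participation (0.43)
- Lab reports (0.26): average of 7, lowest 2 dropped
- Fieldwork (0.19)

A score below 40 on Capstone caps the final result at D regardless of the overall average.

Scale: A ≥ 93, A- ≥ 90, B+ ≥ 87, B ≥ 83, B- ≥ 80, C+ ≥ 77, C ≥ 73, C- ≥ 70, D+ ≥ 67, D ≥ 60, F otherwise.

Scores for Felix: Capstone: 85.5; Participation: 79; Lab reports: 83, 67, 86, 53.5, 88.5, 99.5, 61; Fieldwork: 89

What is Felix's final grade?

Lab reports: drop 53.5, 61 → average of remaining 5 = 424/5 = 84.8
Capstone score 85.5 ≥ 40: minimum met.
Weighted total:
  Capstone 85.5 × 0.12 = 10.26
  Participation 79 × 0.43 = 33.97
  Lab reports 84.8 × 0.26 = 22.048
  Fieldwork 89 × 0.19 = 16.91
Sum = 83.188
83.188 is ≥ 83 and < 87 → B

B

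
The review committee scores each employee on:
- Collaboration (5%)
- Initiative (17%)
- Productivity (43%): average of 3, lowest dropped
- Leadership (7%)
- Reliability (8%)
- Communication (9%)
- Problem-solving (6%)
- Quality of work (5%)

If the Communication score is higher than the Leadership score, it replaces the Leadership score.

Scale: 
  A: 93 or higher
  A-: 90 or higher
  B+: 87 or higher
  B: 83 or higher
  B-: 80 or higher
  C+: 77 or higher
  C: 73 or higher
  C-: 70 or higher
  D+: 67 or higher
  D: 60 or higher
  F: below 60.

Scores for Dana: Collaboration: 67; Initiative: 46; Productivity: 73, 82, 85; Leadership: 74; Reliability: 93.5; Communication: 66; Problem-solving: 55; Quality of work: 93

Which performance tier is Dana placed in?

C

Productivity: drop 73 → average of remaining 2 = 167/2 = 83.5
Communication (66) ≤ Leadership (74), so Leadership stays at 74.
Weighted total:
  Collaboration 67 × 0.05 = 3.35
  Initiative 46 × 0.17 = 7.82
  Productivity 83.5 × 0.43 = 35.905
  Leadership 74 × 0.07 = 5.18
  Reliability 93.5 × 0.08 = 7.48
  Communication 66 × 0.09 = 5.94
  Problem-solving 55 × 0.06 = 3.3
  Quality of work 93 × 0.05 = 4.65
Sum = 73.625
73.625 is ≥ 73 and < 77 → C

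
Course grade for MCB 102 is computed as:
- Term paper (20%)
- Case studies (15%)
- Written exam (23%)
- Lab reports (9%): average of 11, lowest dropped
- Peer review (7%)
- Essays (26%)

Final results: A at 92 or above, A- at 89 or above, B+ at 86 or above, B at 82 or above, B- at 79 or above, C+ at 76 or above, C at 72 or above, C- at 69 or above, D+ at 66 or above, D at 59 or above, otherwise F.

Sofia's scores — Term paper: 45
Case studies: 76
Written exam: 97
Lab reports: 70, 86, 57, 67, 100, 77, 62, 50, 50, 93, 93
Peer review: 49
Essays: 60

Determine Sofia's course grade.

Lab reports: drop 50 → average of remaining 10 = 755/10 = 75.5
Weighted total:
  Term paper 45 × 0.2 = 9
  Case studies 76 × 0.15 = 11.4
  Written exam 97 × 0.23 = 22.31
  Lab reports 75.5 × 0.09 = 6.795
  Peer review 49 × 0.07 = 3.43
  Essays 60 × 0.26 = 15.6
Sum = 68.535
68.535 is ≥ 66 and < 69 → D+

D+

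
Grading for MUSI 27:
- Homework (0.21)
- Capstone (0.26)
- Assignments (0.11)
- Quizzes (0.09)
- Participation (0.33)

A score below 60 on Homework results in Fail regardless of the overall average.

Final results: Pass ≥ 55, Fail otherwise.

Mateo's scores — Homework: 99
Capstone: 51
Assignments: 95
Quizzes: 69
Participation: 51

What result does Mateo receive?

Pass

Homework score 99 ≥ 60: minimum met.
Weighted total:
  Homework 99 × 0.21 = 20.79
  Capstone 51 × 0.26 = 13.26
  Assignments 95 × 0.11 = 10.45
  Quizzes 69 × 0.09 = 6.21
  Participation 51 × 0.33 = 16.83
Sum = 67.54
67.54 ≥ 55 → Pass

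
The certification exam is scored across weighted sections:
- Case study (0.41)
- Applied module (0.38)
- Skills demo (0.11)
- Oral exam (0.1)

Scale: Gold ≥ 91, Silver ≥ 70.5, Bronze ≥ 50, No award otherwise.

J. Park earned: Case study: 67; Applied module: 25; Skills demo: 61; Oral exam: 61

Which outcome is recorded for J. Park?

No award

Weighted total:
  Case study 67 × 0.41 = 27.47
  Applied module 25 × 0.38 = 9.5
  Skills demo 61 × 0.11 = 6.71
  Oral exam 61 × 0.1 = 6.1
Sum = 49.78
49.78 < 50 → No award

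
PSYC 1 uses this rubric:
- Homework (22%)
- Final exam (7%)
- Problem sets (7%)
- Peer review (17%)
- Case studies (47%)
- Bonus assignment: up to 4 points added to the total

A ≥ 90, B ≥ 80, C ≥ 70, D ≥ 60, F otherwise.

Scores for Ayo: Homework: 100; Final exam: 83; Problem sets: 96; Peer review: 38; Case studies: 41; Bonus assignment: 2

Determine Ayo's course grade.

D

Weighted total:
  Homework 100 × 0.22 = 22
  Final exam 83 × 0.07 = 5.81
  Problem sets 96 × 0.07 = 6.72
  Peer review 38 × 0.17 = 6.46
  Case studies 41 × 0.47 = 19.27
Sum = 60.26
Bonus assignment: 60.26 + 2 = 62.26
62.26 is ≥ 60 and < 70 → D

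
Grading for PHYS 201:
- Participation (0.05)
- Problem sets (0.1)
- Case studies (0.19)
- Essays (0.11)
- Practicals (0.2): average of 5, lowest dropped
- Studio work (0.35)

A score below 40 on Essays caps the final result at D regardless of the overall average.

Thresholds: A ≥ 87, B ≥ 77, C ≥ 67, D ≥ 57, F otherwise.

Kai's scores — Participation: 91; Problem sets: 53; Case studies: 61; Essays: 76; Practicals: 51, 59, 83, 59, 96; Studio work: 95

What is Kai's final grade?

B

Practicals: drop 51 → average of remaining 4 = 297/4 = 74.25
Essays score 76 ≥ 40: minimum met.
Weighted total:
  Participation 91 × 0.05 = 4.55
  Problem sets 53 × 0.1 = 5.3
  Case studies 61 × 0.19 = 11.59
  Essays 76 × 0.11 = 8.36
  Practicals 74.25 × 0.2 = 14.85
  Studio work 95 × 0.35 = 33.25
Sum = 77.9
77.9 is ≥ 77 and < 87 → B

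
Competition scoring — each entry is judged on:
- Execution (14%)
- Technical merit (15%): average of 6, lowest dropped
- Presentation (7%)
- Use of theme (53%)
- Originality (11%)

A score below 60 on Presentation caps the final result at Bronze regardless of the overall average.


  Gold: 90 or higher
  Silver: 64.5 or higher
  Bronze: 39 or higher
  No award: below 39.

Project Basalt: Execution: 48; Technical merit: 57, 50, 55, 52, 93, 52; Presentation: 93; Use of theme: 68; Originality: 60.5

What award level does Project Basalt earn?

Technical merit: drop 50 → average of remaining 5 = 309/5 = 61.8
Presentation score 93 ≥ 60: minimum met.
Weighted total:
  Execution 48 × 0.14 = 6.72
  Technical merit 61.8 × 0.15 = 9.27
  Presentation 93 × 0.07 = 6.51
  Use of theme 68 × 0.53 = 36.04
  Originality 60.5 × 0.11 = 6.655
Sum = 65.195
65.195 is ≥ 64.5 and < 90 → Silver

Silver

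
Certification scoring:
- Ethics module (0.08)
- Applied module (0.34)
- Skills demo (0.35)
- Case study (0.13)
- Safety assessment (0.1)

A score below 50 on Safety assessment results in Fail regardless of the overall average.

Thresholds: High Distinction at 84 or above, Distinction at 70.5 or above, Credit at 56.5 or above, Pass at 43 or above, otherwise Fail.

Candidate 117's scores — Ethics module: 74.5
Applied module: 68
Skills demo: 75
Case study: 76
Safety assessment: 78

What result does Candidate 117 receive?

Safety assessment score 78 ≥ 50: minimum met.
Weighted total:
  Ethics module 74.5 × 0.08 = 5.96
  Applied module 68 × 0.34 = 23.12
  Skills demo 75 × 0.35 = 26.25
  Case study 76 × 0.13 = 9.88
  Safety assessment 78 × 0.1 = 7.8
Sum = 73.01
73.01 is ≥ 70.5 and < 84 → Distinction

Distinction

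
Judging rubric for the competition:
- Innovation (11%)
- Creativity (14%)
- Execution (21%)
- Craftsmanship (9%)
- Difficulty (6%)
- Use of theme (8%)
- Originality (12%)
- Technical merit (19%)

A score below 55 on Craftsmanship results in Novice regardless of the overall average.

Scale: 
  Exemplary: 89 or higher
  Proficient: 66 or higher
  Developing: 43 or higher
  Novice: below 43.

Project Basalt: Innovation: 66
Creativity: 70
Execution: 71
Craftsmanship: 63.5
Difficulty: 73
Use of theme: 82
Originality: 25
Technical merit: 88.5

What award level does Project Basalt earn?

Craftsmanship score 63.5 ≥ 55: minimum met.
Weighted total:
  Innovation 66 × 0.11 = 7.26
  Creativity 70 × 0.14 = 9.8
  Execution 71 × 0.21 = 14.91
  Craftsmanship 63.5 × 0.09 = 5.715
  Difficulty 73 × 0.06 = 4.38
  Use of theme 82 × 0.08 = 6.56
  Originality 25 × 0.12 = 3
  Technical merit 88.5 × 0.19 = 16.815
Sum = 68.44
68.44 is ≥ 66 and < 89 → Proficient

Proficient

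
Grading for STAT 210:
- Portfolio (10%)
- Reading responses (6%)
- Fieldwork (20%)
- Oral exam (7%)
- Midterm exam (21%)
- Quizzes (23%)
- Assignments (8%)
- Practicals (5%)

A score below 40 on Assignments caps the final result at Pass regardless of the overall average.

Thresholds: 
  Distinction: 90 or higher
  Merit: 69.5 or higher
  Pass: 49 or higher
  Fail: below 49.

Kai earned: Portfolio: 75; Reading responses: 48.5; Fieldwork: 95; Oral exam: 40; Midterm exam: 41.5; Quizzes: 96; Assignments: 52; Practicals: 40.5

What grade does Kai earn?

Pass

Assignments score 52 ≥ 40: minimum met.
Weighted total:
  Portfolio 75 × 0.1 = 7.5
  Reading responses 48.5 × 0.06 = 2.91
  Fieldwork 95 × 0.2 = 19
  Oral exam 40 × 0.07 = 2.8
  Midterm exam 41.5 × 0.21 = 8.715
  Quizzes 96 × 0.23 = 22.08
  Assignments 52 × 0.08 = 4.16
  Practicals 40.5 × 0.05 = 2.025
Sum = 69.19
69.19 is ≥ 49 and < 69.5 → Pass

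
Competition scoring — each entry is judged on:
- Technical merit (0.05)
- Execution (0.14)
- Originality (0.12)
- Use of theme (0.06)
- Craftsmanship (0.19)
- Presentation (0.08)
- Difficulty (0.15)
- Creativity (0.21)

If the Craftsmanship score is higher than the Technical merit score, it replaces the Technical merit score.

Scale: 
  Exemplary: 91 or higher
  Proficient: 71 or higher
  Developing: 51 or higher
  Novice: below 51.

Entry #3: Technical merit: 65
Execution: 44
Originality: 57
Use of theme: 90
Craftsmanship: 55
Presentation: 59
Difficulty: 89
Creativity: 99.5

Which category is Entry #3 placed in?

Craftsmanship (55) ≤ Technical merit (65), so Technical merit stays at 65.
Weighted total:
  Technical merit 65 × 0.05 = 3.25
  Execution 44 × 0.14 = 6.16
  Originality 57 × 0.12 = 6.84
  Use of theme 90 × 0.06 = 5.4
  Craftsmanship 55 × 0.19 = 10.45
  Presentation 59 × 0.08 = 4.72
  Difficulty 89 × 0.15 = 13.35
  Creativity 99.5 × 0.21 = 20.895
Sum = 71.065
71.065 is ≥ 71 and < 91 → Proficient

Proficient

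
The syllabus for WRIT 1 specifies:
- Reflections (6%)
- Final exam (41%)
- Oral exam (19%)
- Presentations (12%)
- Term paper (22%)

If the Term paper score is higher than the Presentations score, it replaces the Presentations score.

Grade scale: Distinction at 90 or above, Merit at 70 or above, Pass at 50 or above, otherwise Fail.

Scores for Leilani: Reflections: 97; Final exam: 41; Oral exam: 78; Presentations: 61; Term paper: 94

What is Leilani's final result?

Term paper (94) > Presentations (61), so Presentations counts as 94.
Weighted total:
  Reflections 97 × 0.06 = 5.82
  Final exam 41 × 0.41 = 16.81
  Oral exam 78 × 0.19 = 14.82
  Presentations 94 × 0.12 = 11.28
  Term paper 94 × 0.22 = 20.68
Sum = 69.41
69.41 is ≥ 50 and < 70 → Pass

Pass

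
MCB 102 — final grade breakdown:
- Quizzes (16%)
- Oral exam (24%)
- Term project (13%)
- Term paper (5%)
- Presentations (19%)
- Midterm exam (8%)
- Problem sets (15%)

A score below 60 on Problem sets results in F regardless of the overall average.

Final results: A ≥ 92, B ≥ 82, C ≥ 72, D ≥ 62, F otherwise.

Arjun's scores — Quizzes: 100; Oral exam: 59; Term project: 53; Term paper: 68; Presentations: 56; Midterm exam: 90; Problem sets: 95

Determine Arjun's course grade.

Problem sets score 95 ≥ 60: minimum met.
Weighted total:
  Quizzes 100 × 0.16 = 16
  Oral exam 59 × 0.24 = 14.16
  Term project 53 × 0.13 = 6.89
  Term paper 68 × 0.05 = 3.4
  Presentations 56 × 0.19 = 10.64
  Midterm exam 90 × 0.08 = 7.2
  Problem sets 95 × 0.15 = 14.25
Sum = 72.54
72.54 is ≥ 72 and < 82 → C

C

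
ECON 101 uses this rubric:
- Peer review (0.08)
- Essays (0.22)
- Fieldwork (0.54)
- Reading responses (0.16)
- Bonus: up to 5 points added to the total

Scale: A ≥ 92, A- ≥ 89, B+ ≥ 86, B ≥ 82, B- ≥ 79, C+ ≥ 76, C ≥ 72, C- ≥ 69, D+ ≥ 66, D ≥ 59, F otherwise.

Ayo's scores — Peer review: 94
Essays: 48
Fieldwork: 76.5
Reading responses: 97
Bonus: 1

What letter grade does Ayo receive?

C

Weighted total:
  Peer review 94 × 0.08 = 7.52
  Essays 48 × 0.22 = 10.56
  Fieldwork 76.5 × 0.54 = 41.31
  Reading responses 97 × 0.16 = 15.52
Sum = 74.91
Bonus: 74.91 + 1 = 75.91
75.91 is ≥ 72 and < 76 → C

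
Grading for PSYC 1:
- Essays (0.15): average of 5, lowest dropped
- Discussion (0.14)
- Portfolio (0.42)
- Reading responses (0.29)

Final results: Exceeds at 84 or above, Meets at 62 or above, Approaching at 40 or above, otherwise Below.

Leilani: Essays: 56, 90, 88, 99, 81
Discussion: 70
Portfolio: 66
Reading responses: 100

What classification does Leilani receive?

Essays: drop 56 → average of remaining 4 = 358/4 = 89.5
Weighted total:
  Essays 89.5 × 0.15 = 13.425
  Discussion 70 × 0.14 = 9.8
  Portfolio 66 × 0.42 = 27.72
  Reading responses 100 × 0.29 = 29
Sum = 79.945
79.945 is ≥ 62 and < 84 → Meets

Meets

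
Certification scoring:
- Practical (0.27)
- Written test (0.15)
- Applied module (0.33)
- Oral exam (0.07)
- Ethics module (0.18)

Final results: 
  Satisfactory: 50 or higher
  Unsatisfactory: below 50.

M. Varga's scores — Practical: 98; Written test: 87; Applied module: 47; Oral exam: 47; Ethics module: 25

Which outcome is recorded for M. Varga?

Weighted total:
  Practical 98 × 0.27 = 26.46
  Written test 87 × 0.15 = 13.05
  Applied module 47 × 0.33 = 15.51
  Oral exam 47 × 0.07 = 3.29
  Ethics module 25 × 0.18 = 4.5
Sum = 62.81
62.81 ≥ 50 → Satisfactory

Satisfactory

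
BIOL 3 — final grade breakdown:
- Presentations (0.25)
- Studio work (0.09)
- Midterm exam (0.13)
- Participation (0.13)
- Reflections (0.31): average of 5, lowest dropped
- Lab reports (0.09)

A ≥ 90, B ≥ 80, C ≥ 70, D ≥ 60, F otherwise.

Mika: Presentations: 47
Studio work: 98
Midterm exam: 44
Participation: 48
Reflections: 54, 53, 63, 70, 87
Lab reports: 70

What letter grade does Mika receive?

D

Reflections: drop 53 → average of remaining 4 = 274/4 = 68.5
Weighted total:
  Presentations 47 × 0.25 = 11.75
  Studio work 98 × 0.09 = 8.82
  Midterm exam 44 × 0.13 = 5.72
  Participation 48 × 0.13 = 6.24
  Reflections 68.5 × 0.31 = 21.235
  Lab reports 70 × 0.09 = 6.3
Sum = 60.065
60.065 is ≥ 60 and < 70 → D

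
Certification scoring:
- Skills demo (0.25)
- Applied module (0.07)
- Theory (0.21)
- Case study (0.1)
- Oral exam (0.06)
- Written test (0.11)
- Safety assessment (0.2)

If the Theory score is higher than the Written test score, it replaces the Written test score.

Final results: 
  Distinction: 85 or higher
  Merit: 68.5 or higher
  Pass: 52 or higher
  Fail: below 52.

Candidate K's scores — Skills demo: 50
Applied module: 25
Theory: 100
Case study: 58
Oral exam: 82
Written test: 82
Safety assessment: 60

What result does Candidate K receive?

Theory (100) > Written test (82), so Written test counts as 100.
Weighted total:
  Skills demo 50 × 0.25 = 12.5
  Applied module 25 × 0.07 = 1.75
  Theory 100 × 0.21 = 21
  Case study 58 × 0.1 = 5.8
  Oral exam 82 × 0.06 = 4.92
  Written test 100 × 0.11 = 11
  Safety assessment 60 × 0.2 = 12
Sum = 68.97
68.97 is ≥ 68.5 and < 85 → Merit

Merit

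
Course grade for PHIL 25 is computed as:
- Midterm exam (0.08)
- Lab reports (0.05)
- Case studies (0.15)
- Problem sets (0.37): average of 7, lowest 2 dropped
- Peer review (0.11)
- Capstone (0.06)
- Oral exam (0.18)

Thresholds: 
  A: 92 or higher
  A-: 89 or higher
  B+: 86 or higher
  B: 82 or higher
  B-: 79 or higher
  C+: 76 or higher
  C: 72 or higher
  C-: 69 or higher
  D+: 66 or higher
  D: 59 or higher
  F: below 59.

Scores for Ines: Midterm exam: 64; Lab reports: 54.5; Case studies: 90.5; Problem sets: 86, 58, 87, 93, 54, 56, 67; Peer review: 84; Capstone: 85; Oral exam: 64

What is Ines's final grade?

C+

Problem sets: drop 54, 56 → average of remaining 5 = 391/5 = 78.2
Weighted total:
  Midterm exam 64 × 0.08 = 5.12
  Lab reports 54.5 × 0.05 = 2.725
  Case studies 90.5 × 0.15 = 13.575
  Problem sets 78.2 × 0.37 = 28.934
  Peer review 84 × 0.11 = 9.24
  Capstone 85 × 0.06 = 5.1
  Oral exam 64 × 0.18 = 11.52
Sum = 76.214
76.214 is ≥ 76 and < 79 → C+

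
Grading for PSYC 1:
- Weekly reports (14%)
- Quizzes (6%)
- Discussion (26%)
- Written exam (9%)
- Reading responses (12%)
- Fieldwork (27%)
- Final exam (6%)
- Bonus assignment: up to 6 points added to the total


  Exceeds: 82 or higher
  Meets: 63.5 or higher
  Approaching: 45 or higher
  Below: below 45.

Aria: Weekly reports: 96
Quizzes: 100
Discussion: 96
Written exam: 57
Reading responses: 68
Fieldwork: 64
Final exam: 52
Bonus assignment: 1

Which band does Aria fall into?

Meets

Weighted total:
  Weekly reports 96 × 0.14 = 13.44
  Quizzes 100 × 0.06 = 6
  Discussion 96 × 0.26 = 24.96
  Written exam 57 × 0.09 = 5.13
  Reading responses 68 × 0.12 = 8.16
  Fieldwork 64 × 0.27 = 17.28
  Final exam 52 × 0.06 = 3.12
Sum = 78.09
Bonus assignment: 78.09 + 1 = 79.09
79.09 is ≥ 63.5 and < 82 → Meets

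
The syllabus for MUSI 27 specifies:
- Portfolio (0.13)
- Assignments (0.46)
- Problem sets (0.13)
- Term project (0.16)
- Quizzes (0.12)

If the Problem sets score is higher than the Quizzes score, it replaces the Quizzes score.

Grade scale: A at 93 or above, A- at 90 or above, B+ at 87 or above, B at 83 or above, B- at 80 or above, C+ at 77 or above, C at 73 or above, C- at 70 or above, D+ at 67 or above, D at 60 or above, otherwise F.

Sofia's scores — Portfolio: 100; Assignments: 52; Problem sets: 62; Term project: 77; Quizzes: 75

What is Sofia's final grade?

D

Problem sets (62) ≤ Quizzes (75), so Quizzes stays at 75.
Weighted total:
  Portfolio 100 × 0.13 = 13
  Assignments 52 × 0.46 = 23.92
  Problem sets 62 × 0.13 = 8.06
  Term project 77 × 0.16 = 12.32
  Quizzes 75 × 0.12 = 9
Sum = 66.3
66.3 is ≥ 60 and < 67 → D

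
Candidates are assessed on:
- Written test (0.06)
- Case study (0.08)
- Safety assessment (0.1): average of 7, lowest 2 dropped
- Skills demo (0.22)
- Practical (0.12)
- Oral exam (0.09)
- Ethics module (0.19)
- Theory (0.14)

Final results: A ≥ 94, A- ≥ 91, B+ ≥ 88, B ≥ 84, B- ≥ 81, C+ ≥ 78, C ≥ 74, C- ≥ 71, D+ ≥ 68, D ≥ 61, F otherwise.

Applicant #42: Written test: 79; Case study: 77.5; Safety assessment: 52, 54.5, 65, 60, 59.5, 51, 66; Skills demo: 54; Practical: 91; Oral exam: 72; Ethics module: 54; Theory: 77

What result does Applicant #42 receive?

Safety assessment: drop 51, 52 → average of remaining 5 = 305/5 = 61
Weighted total:
  Written test 79 × 0.06 = 4.74
  Case study 77.5 × 0.08 = 6.2
  Safety assessment 61 × 0.1 = 6.1
  Skills demo 54 × 0.22 = 11.88
  Practical 91 × 0.12 = 10.92
  Oral exam 72 × 0.09 = 6.48
  Ethics module 54 × 0.19 = 10.26
  Theory 77 × 0.14 = 10.78
Sum = 67.36
67.36 is ≥ 61 and < 68 → D

D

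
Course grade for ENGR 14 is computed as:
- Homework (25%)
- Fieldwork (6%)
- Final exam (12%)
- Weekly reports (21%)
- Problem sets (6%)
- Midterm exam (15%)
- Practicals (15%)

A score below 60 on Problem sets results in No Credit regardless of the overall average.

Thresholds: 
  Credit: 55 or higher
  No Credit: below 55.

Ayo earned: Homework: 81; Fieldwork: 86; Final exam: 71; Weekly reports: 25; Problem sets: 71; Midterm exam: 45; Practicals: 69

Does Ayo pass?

Problem sets score 71 ≥ 60: minimum met.
Weighted total:
  Homework 81 × 0.25 = 20.25
  Fieldwork 86 × 0.06 = 5.16
  Final exam 71 × 0.12 = 8.52
  Weekly reports 25 × 0.21 = 5.25
  Problem sets 71 × 0.06 = 4.26
  Midterm exam 45 × 0.15 = 6.75
  Practicals 69 × 0.15 = 10.35
Sum = 60.54
60.54 ≥ 55 → Credit

Credit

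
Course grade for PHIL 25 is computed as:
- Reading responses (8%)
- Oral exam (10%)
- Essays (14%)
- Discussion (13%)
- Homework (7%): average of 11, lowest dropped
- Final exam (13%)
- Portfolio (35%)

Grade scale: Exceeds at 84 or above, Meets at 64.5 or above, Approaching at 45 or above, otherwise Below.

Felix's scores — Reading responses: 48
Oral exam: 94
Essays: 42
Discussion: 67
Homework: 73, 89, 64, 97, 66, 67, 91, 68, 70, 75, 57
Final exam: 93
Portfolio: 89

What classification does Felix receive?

Homework: drop 57 → average of remaining 10 = 760/10 = 76
Weighted total:
  Reading responses 48 × 0.08 = 3.84
  Oral exam 94 × 0.1 = 9.4
  Essays 42 × 0.14 = 5.88
  Discussion 67 × 0.13 = 8.71
  Homework 76 × 0.07 = 5.32
  Final exam 93 × 0.13 = 12.09
  Portfolio 89 × 0.35 = 31.15
Sum = 76.39
76.39 is ≥ 64.5 and < 84 → Meets

Meets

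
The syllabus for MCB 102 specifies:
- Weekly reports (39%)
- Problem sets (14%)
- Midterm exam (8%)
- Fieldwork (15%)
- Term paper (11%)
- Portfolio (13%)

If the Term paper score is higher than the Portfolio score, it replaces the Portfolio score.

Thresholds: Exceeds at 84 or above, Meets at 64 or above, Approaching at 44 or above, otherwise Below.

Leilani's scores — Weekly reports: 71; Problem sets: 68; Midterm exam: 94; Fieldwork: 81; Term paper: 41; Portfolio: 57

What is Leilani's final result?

Term paper (41) ≤ Portfolio (57), so Portfolio stays at 57.
Weighted total:
  Weekly reports 71 × 0.39 = 27.69
  Problem sets 68 × 0.14 = 9.52
  Midterm exam 94 × 0.08 = 7.52
  Fieldwork 81 × 0.15 = 12.15
  Term paper 41 × 0.11 = 4.51
  Portfolio 57 × 0.13 = 7.41
Sum = 68.8
68.8 is ≥ 64 and < 84 → Meets

Meets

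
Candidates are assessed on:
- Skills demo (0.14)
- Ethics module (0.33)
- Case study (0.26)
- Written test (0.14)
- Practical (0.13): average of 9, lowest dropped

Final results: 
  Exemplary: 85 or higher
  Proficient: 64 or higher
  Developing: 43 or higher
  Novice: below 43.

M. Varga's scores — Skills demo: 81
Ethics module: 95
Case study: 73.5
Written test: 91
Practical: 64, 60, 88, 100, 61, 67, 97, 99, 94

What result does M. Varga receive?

Practical: drop 60 → average of remaining 8 = 670/8 = 83.75
Weighted total:
  Skills demo 81 × 0.14 = 11.34
  Ethics module 95 × 0.33 = 31.35
  Case study 73.5 × 0.26 = 19.11
  Written test 91 × 0.14 = 12.74
  Practical 83.75 × 0.13 = 10.8875
Sum = 85.4275
85.4275 ≥ 85 → Exemplary

Exemplary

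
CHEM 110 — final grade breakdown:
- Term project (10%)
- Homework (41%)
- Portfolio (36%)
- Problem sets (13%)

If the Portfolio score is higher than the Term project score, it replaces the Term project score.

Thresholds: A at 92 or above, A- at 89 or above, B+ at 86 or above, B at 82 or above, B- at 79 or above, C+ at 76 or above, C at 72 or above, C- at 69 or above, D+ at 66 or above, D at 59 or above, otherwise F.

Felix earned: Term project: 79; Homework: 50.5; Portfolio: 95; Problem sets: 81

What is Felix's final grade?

C

Portfolio (95) > Term project (79), so Term project counts as 95.
Weighted total:
  Term project 95 × 0.1 = 9.5
  Homework 50.5 × 0.41 = 20.705
  Portfolio 95 × 0.36 = 34.2
  Problem sets 81 × 0.13 = 10.53
Sum = 74.935
74.935 is ≥ 72 and < 76 → C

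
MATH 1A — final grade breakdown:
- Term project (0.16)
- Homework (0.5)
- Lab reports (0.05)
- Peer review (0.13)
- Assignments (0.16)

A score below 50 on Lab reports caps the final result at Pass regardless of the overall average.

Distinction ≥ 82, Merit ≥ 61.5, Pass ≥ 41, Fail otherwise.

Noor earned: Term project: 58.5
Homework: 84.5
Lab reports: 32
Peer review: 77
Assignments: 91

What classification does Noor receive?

Pass

Lab reports score 32 < 50: minimum not met.
Weighted total:
  Term project 58.5 × 0.16 = 9.36
  Homework 84.5 × 0.5 = 42.25
  Lab reports 32 × 0.05 = 1.6
  Peer review 77 × 0.13 = 10.01
  Assignments 91 × 0.16 = 14.56
Sum = 77.78
77.78 would be Merit; cap at Pass applies → Pass.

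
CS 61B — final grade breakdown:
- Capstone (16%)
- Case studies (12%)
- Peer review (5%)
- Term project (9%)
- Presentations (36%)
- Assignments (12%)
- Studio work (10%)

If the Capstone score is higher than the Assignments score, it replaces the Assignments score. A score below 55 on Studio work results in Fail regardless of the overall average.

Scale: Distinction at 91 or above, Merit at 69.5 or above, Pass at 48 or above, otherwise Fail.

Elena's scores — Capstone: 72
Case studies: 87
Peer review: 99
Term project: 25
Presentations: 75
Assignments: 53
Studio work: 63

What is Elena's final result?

Capstone (72) > Assignments (53), so Assignments counts as 72.
Studio work score 63 ≥ 55: minimum met.
Weighted total:
  Capstone 72 × 0.16 = 11.52
  Case studies 87 × 0.12 = 10.44
  Peer review 99 × 0.05 = 4.95
  Term project 25 × 0.09 = 2.25
  Presentations 75 × 0.36 = 27
  Assignments 72 × 0.12 = 8.64
  Studio work 63 × 0.1 = 6.3
Sum = 71.1
71.1 is ≥ 69.5 and < 91 → Merit

Merit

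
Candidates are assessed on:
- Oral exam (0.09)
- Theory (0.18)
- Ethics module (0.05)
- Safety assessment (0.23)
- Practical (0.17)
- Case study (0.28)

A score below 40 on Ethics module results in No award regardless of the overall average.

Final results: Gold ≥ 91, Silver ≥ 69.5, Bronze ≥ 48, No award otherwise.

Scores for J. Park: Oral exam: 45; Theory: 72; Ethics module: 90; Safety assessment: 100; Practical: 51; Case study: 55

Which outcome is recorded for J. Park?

Bronze

Ethics module score 90 ≥ 40: minimum met.
Weighted total:
  Oral exam 45 × 0.09 = 4.05
  Theory 72 × 0.18 = 12.96
  Ethics module 90 × 0.05 = 4.5
  Safety assessment 100 × 0.23 = 23
  Practical 51 × 0.17 = 8.67
  Case study 55 × 0.28 = 15.4
Sum = 68.58
68.58 is ≥ 48 and < 69.5 → Bronze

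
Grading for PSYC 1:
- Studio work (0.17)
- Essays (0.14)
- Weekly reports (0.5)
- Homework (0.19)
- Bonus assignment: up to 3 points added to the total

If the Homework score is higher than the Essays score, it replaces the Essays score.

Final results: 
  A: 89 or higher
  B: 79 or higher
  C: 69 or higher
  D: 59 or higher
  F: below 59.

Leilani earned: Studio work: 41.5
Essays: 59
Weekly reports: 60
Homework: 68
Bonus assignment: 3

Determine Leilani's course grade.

D

Homework (68) > Essays (59), so Essays counts as 68.
Weighted total:
  Studio work 41.5 × 0.17 = 7.055
  Essays 68 × 0.14 = 9.52
  Weekly reports 60 × 0.5 = 30
  Homework 68 × 0.19 = 12.92
Sum = 59.495
Bonus assignment: 59.495 + 3 = 62.495
62.495 is ≥ 59 and < 69 → D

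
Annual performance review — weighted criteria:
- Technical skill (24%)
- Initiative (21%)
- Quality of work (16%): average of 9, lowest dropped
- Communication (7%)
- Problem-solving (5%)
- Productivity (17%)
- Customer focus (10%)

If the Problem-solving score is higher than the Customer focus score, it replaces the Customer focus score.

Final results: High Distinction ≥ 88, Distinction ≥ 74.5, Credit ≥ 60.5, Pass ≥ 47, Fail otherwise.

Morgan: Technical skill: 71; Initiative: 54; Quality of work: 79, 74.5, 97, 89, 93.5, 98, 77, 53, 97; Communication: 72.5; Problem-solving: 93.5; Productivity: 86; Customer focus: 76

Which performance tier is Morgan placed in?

Distinction

Quality of work: drop 53 → average of remaining 8 = 705/8 = 88.125
Problem-solving (93.5) > Customer focus (76), so Customer focus counts as 93.5.
Weighted total:
  Technical skill 71 × 0.24 = 17.04
  Initiative 54 × 0.21 = 11.34
  Quality of work 88.125 × 0.16 = 14.1
  Communication 72.5 × 0.07 = 5.075
  Problem-solving 93.5 × 0.05 = 4.675
  Productivity 86 × 0.17 = 14.62
  Customer focus 93.5 × 0.1 = 9.35
Sum = 76.2
76.2 is ≥ 74.5 and < 88 → Distinction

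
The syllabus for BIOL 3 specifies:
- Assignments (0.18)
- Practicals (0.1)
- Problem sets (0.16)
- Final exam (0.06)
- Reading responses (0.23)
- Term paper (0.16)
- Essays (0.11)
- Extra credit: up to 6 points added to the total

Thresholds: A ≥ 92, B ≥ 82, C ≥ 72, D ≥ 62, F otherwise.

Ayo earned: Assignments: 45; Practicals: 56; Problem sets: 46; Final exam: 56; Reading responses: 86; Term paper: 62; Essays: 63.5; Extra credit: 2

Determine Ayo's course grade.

D

Weighted total:
  Assignments 45 × 0.18 = 8.1
  Practicals 56 × 0.1 = 5.6
  Problem sets 46 × 0.16 = 7.36
  Final exam 56 × 0.06 = 3.36
  Reading responses 86 × 0.23 = 19.78
  Term paper 62 × 0.16 = 9.92
  Essays 63.5 × 0.11 = 6.985
Sum = 61.105
Extra credit: 61.105 + 2 = 63.105
63.105 is ≥ 62 and < 72 → D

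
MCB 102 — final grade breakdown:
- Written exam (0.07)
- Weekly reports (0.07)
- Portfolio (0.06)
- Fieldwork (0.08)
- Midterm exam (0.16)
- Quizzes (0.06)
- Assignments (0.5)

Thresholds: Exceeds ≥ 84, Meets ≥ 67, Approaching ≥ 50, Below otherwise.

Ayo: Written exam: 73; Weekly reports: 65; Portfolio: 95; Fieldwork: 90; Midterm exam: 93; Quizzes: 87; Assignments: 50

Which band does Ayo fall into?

Weighted total:
  Written exam 73 × 0.07 = 5.11
  Weekly reports 65 × 0.07 = 4.55
  Portfolio 95 × 0.06 = 5.7
  Fieldwork 90 × 0.08 = 7.2
  Midterm exam 93 × 0.16 = 14.88
  Quizzes 87 × 0.06 = 5.22
  Assignments 50 × 0.5 = 25
Sum = 67.66
67.66 is ≥ 67 and < 84 → Meets

Meets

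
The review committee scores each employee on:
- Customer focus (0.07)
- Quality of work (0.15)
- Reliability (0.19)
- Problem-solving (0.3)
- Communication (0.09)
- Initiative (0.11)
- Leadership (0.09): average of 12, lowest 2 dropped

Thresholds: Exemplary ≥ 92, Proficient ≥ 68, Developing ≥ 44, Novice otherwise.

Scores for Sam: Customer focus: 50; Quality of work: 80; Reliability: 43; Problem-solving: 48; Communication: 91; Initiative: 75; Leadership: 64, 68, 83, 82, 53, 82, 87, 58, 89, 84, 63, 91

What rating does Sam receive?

Leadership: drop 53, 58 → average of remaining 10 = 793/10 = 79.3
Weighted total:
  Customer focus 50 × 0.07 = 3.5
  Quality of work 80 × 0.15 = 12
  Reliability 43 × 0.19 = 8.17
  Problem-solving 48 × 0.3 = 14.4
  Communication 91 × 0.09 = 8.19
  Initiative 75 × 0.11 = 8.25
  Leadership 79.3 × 0.09 = 7.137
Sum = 61.647
61.647 is ≥ 44 and < 68 → Developing

Developing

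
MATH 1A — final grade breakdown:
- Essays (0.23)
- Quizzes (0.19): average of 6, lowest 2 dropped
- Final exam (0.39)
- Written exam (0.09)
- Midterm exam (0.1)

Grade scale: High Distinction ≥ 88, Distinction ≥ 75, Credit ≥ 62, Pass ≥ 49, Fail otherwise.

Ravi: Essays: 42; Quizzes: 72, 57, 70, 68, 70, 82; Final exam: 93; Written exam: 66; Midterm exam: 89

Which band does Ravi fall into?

Quizzes: drop 57, 68 → average of remaining 4 = 294/4 = 73.5
Weighted total:
  Essays 42 × 0.23 = 9.66
  Quizzes 73.5 × 0.19 = 13.965
  Final exam 93 × 0.39 = 36.27
  Written exam 66 × 0.09 = 5.94
  Midterm exam 89 × 0.1 = 8.9
Sum = 74.735
74.735 is ≥ 62 and < 75 → Credit

Credit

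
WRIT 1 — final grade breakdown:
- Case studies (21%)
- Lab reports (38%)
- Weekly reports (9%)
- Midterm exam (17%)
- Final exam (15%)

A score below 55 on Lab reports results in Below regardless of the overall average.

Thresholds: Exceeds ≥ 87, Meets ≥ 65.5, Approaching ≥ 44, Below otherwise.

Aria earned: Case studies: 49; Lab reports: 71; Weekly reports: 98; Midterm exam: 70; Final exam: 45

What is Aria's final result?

Approaching

Lab reports score 71 ≥ 55: minimum met.
Weighted total:
  Case studies 49 × 0.21 = 10.29
  Lab reports 71 × 0.38 = 26.98
  Weekly reports 98 × 0.09 = 8.82
  Midterm exam 70 × 0.17 = 11.9
  Final exam 45 × 0.15 = 6.75
Sum = 64.74
64.74 is ≥ 44 and < 65.5 → Approaching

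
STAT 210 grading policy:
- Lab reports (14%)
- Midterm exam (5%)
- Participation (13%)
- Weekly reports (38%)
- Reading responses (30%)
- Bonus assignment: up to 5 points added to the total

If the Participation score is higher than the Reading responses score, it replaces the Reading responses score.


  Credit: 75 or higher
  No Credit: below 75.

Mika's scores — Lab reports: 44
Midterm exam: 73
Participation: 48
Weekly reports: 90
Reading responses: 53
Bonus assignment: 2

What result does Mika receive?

No Credit

Participation (48) ≤ Reading responses (53), so Reading responses stays at 53.
Weighted total:
  Lab reports 44 × 0.14 = 6.16
  Midterm exam 73 × 0.05 = 3.65
  Participation 48 × 0.13 = 6.24
  Weekly reports 90 × 0.38 = 34.2
  Reading responses 53 × 0.3 = 15.9
Sum = 66.15
Bonus assignment: 66.15 + 2 = 68.15
68.15 < 75 → No Credit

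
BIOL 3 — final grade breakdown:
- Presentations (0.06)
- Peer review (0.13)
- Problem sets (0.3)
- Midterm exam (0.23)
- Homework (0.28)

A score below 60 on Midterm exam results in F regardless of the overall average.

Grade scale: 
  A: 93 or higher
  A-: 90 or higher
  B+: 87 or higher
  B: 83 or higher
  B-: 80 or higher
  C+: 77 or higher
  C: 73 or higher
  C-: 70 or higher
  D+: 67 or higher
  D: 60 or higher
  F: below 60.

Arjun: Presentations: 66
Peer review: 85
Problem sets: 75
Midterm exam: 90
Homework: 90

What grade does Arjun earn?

B

Midterm exam score 90 ≥ 60: minimum met.
Weighted total:
  Presentations 66 × 0.06 = 3.96
  Peer review 85 × 0.13 = 11.05
  Problem sets 75 × 0.3 = 22.5
  Midterm exam 90 × 0.23 = 20.7
  Homework 90 × 0.28 = 25.2
Sum = 83.41
83.41 is ≥ 83 and < 87 → B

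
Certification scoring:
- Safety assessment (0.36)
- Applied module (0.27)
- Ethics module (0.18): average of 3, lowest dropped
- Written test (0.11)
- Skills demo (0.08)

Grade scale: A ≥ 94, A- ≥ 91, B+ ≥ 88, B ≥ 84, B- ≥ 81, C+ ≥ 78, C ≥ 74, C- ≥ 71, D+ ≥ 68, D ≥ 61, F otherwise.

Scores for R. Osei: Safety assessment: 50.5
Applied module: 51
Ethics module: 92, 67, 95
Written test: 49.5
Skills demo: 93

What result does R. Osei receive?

Ethics module: drop 67 → average of remaining 2 = 187/2 = 93.5
Weighted total:
  Safety assessment 50.5 × 0.36 = 18.18
  Applied module 51 × 0.27 = 13.77
  Ethics module 93.5 × 0.18 = 16.83
  Written test 49.5 × 0.11 = 5.445
  Skills demo 93 × 0.08 = 7.44
Sum = 61.665
61.665 is ≥ 61 and < 68 → D

D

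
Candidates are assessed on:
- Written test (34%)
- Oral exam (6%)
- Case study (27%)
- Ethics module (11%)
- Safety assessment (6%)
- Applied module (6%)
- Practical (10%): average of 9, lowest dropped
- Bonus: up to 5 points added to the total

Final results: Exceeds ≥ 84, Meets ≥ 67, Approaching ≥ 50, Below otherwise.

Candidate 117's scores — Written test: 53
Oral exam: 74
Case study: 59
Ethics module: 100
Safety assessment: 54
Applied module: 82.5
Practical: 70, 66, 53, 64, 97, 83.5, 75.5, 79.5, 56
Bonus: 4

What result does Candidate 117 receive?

Meets

Practical: drop 53 → average of remaining 8 = 591.5/8 = 73.9375
Weighted total:
  Written test 53 × 0.34 = 18.02
  Oral exam 74 × 0.06 = 4.44
  Case study 59 × 0.27 = 15.93
  Ethics module 100 × 0.11 = 11
  Safety assessment 54 × 0.06 = 3.24
  Applied module 82.5 × 0.06 = 4.95
  Practical 73.9375 × 0.1 = 7.39375
Sum = 64.97375
Bonus: 64.97375 + 4 = 68.97375
68.97375 is ≥ 67 and < 84 → Meets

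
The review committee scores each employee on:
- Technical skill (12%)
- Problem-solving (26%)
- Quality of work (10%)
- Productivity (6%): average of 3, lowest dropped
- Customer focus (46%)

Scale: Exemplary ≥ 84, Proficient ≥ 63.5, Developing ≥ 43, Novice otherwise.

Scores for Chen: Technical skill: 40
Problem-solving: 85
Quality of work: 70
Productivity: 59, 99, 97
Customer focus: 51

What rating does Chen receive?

Developing

Productivity: drop 59 → average of remaining 2 = 196/2 = 98
Weighted total:
  Technical skill 40 × 0.12 = 4.8
  Problem-solving 85 × 0.26 = 22.1
  Quality of work 70 × 0.1 = 7
  Productivity 98 × 0.06 = 5.88
  Customer focus 51 × 0.46 = 23.46
Sum = 63.24
63.24 is ≥ 43 and < 63.5 → Developing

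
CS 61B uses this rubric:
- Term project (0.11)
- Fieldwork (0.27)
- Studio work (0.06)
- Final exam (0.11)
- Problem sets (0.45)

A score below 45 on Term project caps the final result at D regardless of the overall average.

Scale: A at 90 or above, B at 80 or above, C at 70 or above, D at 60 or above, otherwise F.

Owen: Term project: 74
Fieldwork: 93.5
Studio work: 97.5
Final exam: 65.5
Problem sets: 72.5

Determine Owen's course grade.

C

Term project score 74 ≥ 45: minimum met.
Weighted total:
  Term project 74 × 0.11 = 8.14
  Fieldwork 93.5 × 0.27 = 25.245
  Studio work 97.5 × 0.06 = 5.85
  Final exam 65.5 × 0.11 = 7.205
  Problem sets 72.5 × 0.45 = 32.625
Sum = 79.065
79.065 is ≥ 70 and < 80 → C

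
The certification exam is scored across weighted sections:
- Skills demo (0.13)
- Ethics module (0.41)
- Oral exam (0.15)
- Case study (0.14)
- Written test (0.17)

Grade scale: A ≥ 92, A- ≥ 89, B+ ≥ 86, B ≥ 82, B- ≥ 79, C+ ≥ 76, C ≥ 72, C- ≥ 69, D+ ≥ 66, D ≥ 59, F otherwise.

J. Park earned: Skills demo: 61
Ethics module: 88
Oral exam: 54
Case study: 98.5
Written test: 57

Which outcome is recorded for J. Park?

Weighted total:
  Skills demo 61 × 0.13 = 7.93
  Ethics module 88 × 0.41 = 36.08
  Oral exam 54 × 0.15 = 8.1
  Case study 98.5 × 0.14 = 13.79
  Written test 57 × 0.17 = 9.69
Sum = 75.59
75.59 is ≥ 72 and < 76 → C

C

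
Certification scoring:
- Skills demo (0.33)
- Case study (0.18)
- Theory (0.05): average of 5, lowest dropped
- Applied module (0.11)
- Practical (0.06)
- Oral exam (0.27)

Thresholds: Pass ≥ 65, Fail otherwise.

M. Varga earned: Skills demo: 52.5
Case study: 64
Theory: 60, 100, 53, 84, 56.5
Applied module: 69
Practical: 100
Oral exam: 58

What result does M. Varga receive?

Fail

Theory: drop 53 → average of remaining 4 = 300.5/4 = 75.125
Weighted total:
  Skills demo 52.5 × 0.33 = 17.325
  Case study 64 × 0.18 = 11.52
  Theory 75.125 × 0.05 = 3.75625
  Applied module 69 × 0.11 = 7.59
  Practical 100 × 0.06 = 6
  Oral exam 58 × 0.27 = 15.66
Sum = 61.85125
61.85125 < 65 → Fail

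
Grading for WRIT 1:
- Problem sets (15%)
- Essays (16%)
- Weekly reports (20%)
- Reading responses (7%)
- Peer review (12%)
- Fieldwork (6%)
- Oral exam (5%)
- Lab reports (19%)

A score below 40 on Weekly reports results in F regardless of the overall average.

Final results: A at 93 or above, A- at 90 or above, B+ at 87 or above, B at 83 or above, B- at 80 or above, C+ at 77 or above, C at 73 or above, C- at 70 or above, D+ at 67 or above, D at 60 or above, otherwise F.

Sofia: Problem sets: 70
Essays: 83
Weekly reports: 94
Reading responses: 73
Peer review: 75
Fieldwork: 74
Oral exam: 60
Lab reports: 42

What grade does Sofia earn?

C-

Weekly reports score 94 ≥ 40: minimum met.
Weighted total:
  Problem sets 70 × 0.15 = 10.5
  Essays 83 × 0.16 = 13.28
  Weekly reports 94 × 0.2 = 18.8
  Reading responses 73 × 0.07 = 5.11
  Peer review 75 × 0.12 = 9
  Fieldwork 74 × 0.06 = 4.44
  Oral exam 60 × 0.05 = 3
  Lab reports 42 × 0.19 = 7.98
Sum = 72.11
72.11 is ≥ 70 and < 73 → C-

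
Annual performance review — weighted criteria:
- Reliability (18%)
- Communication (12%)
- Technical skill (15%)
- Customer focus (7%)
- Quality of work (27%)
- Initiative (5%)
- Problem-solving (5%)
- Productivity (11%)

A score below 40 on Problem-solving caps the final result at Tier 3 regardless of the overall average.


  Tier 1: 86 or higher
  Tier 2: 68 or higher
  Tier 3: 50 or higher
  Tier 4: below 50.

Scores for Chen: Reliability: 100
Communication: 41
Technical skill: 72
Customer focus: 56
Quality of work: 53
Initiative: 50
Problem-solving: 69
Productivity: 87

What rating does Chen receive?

Problem-solving score 69 ≥ 40: minimum met.
Weighted total:
  Reliability 100 × 0.18 = 18
  Communication 41 × 0.12 = 4.92
  Technical skill 72 × 0.15 = 10.8
  Customer focus 56 × 0.07 = 3.92
  Quality of work 53 × 0.27 = 14.31
  Initiative 50 × 0.05 = 2.5
  Problem-solving 69 × 0.05 = 3.45
  Productivity 87 × 0.11 = 9.57
Sum = 67.47
67.47 is ≥ 50 and < 68 → Tier 3

Tier 3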